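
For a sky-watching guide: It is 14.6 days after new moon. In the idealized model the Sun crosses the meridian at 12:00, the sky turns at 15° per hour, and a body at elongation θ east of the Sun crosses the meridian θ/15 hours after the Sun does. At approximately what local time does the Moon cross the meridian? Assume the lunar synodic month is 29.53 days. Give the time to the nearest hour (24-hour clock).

Elongation θ = 360° × 14.6/29.53 ≈ 178.0°.
Delay after the Sun = 178.0° / (15°/h) ≈ 11.87 h.
12:00 + 11.87 h ≈ 23:52 → 00:00 to the nearest hour.

00:00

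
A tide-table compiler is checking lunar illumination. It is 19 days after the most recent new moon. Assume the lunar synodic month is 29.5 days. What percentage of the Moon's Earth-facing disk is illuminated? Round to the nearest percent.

The Moon has covered 19/29.5 of its cycle, so θ ≈ 360° × 19/29.5 = 231.9°.
With cos θ = (-0.618), the lit fraction is (1 − (-0.618))/2 ≈ 0.809, so 81%.

81%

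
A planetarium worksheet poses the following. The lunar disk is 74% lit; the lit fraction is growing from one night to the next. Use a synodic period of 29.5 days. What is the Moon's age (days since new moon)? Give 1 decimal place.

9.7 days

Invert f = (1 − cos θ)/2 to get cos θ = 1 − 2(0.74) = -0.480, hence θ₀ = arccos -0.480 = 118.7°.
The Moon is waxing (0°–180°), so θ = 118.7° directly.
Age = 29.5 × 118.7°/360° ≈ 9.73 days.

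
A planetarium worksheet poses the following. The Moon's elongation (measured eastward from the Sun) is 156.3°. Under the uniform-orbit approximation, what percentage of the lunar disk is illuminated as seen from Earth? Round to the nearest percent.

96%

Half-versine of 156.3°: (1 − (-0.916))/2 = 0.958, i.e. 96%.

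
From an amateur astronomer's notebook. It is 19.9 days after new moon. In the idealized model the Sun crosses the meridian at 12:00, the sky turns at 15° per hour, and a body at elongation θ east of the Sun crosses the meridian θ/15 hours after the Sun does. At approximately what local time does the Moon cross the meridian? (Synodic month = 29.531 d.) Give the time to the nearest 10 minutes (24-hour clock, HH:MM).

The Moon has covered 19.9/29.531 of its cycle, so θ ≈ 360° × 19.9/29.531 = 242.6°.
The Moon trails the Sun by θ/15 = 242.6/15 ≈ 16.17 hours.
12:00 + 16.173 h ≈ 04:10 → 04:10 to the nearest ten minutes.

04:10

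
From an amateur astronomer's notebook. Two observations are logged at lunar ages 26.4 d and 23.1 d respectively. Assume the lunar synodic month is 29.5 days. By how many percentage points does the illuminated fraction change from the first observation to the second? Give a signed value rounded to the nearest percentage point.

First observation: θ = 360°·26.4/29.5 = 322.2°, so f = 0.105.
Second observation: θ = 281.9°, f = 0.397.
Δf = 0.397 − 0.105 = +0.292, i.e. +29 pp.

+29 percentage points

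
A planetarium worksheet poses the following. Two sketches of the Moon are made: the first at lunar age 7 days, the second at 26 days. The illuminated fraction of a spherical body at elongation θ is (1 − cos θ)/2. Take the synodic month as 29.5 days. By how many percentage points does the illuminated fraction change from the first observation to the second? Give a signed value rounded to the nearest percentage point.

-33 pp

First observation: θ = 360°·7/29.5 = 85.4°, so f = 0.460.
Second observation: θ = 317.3°, f = 0.133.
Δf = 0.133 − 0.460 = -0.327, i.e. -33 pp.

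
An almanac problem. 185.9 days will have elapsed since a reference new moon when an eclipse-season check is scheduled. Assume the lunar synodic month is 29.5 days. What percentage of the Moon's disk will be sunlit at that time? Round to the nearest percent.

185.9 d spans 6 complete synodic months (6 × 29.5 = 177.00 d) plus 8.90 d.
Elongation θ = 360° × 8.90/29.5 ≈ 108.6°.
Illuminated fraction = (1 − cos 108.6°)/2 = (1 − (-0.319))/2 ≈ 0.660, so 66%.

66%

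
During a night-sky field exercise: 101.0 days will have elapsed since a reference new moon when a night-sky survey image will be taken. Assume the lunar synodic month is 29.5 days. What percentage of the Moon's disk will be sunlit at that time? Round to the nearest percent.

94%

101.0/29.5 = 3.424 lunations, so 3 complete cycles and 12.50 d into the next.
The Moon has covered 12.50/29.5 of its cycle, so θ ≈ 360° × 12.50/29.5 = 152.5°.
With cos θ = (-0.887), the lit fraction is (1 − (-0.887))/2 ≈ 0.944, so 94%.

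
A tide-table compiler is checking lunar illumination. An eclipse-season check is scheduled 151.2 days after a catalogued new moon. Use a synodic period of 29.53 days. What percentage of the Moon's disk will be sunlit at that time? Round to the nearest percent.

151.2/29.53 = 5.120 lunations, so 5 complete cycles and 3.55 d into the next.
Elongation θ = 360° × 3.55/29.53 ≈ 43.3°.
Illuminated fraction = (1 − cos 43.3°)/2 = (1 − 0.728)/2 ≈ 0.136, so 14%.

14%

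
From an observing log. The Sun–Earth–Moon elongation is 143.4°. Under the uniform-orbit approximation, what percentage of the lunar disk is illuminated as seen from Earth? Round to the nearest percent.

90%

cos 143.4° = (-0.803), so f = (1 − (-0.803))/2 = 0.901, i.e. 90%.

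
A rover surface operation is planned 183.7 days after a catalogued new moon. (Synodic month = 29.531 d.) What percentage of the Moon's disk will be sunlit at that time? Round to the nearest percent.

41%

183.7 d spans 6 complete synodic months (6 × 29.531 = 177.19 d) plus 6.51 d.
The Moon has covered 6.51/29.531 of its cycle, so θ ≈ 360° × 6.51/29.531 = 79.4°.
Illuminated fraction = (1 − cos 79.4°)/2 = (1 − 0.184)/2 ≈ 0.408, so 41%.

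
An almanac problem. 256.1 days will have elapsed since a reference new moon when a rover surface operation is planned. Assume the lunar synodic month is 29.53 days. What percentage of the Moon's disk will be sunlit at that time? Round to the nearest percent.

256.1/29.53 = 8.673 lunations, so 8 complete cycles and 19.86 d into the next.
The Moon has covered 19.86/29.53 of its cycle, so θ ≈ 360° × 19.86/29.53 = 242.1°.
cos 242.1° = (-0.468), so f = (1 − (-0.468))/2 = 0.734, so 73%.

73%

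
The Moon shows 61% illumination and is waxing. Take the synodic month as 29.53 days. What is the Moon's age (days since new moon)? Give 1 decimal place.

8.4 days

Invert f = (1 − cos θ)/2 to get cos θ = 1 − 2(0.61) = -0.220, hence θ₀ = arccos -0.220 = 102.7°.
Before full moon the principal value applies: θ = 102.7°.
That fraction of the synodic month is 102.7/360 × 29.53 d ≈ 8.42 d.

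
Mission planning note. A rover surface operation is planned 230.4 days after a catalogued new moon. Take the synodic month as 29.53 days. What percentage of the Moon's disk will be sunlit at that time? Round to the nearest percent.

34%

230.4/29.53 = 7.802 lunations, so 7 complete cycles and 23.69 d into the next.
The Moon has covered 23.69/29.53 of its cycle, so θ ≈ 360° × 23.69/29.53 = 288.8°.
Illuminated fraction = (1 − cos 288.8°)/2 = (1 − 0.322)/2 ≈ 0.339, so 34%.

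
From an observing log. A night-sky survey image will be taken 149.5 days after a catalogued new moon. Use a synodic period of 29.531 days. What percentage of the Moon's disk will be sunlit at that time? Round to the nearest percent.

4%

Reduce mod P: 149.5 − 5×29.531 = 1.84 d into the current lunation.
The Moon has covered 1.84/29.531 of its cycle, so θ ≈ 360° × 1.84/29.531 = 22.5°.
Illuminated fraction = (1 − cos 22.5°)/2 = (1 − 0.924)/2 ≈ 0.038, so 4%.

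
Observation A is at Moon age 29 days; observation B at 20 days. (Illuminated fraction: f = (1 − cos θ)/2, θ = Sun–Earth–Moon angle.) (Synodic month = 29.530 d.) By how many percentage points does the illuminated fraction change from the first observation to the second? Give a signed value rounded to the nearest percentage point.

First observation: θ = 360°·29/29.530 = 353.5°, so f = 0.003.
Second observation: θ = 243.8°, f = 0.721.
Δf = 0.721 − 0.003 = +0.717, i.e. +72 pp.

+72 pp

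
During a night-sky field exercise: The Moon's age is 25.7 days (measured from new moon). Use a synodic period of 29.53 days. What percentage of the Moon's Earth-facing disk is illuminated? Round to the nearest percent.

Elongation θ = 360° × 25.7/29.53 ≈ 313.3°.
cos 313.3° = 0.686, so f = (1 − 0.686)/2 = 0.157, so 16%.

16%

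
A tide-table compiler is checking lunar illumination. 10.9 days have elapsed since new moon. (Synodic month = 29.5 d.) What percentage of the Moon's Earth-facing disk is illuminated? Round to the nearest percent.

84%

Phase angle: θ = 360°·(10.9 d)/(29.5 d) = 133.0°.
cos 133.0° = (-0.682), so f = (1 − (-0.682))/2 = 0.841, so 84%.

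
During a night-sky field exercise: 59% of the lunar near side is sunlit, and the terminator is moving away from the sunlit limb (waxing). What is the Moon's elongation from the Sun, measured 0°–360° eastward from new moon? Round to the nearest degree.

100°

Invert f = (1 − cos θ)/2 to get cos θ = 1 − 2(0.59) = -0.180, hence θ₀ = arccos -0.180 = 100.4°.
Before full moon the principal value applies: θ = 100.4°.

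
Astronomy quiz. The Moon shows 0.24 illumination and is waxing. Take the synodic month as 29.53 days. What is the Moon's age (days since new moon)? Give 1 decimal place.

cos θ = 1 − 2f = 0.520, giving a principal value of 58.7°.
The Moon is waxing (0°–180°), so θ = 58.7° directly.
Age = 29.53 × 58.7°/360° ≈ 4.81 days.

4.8 days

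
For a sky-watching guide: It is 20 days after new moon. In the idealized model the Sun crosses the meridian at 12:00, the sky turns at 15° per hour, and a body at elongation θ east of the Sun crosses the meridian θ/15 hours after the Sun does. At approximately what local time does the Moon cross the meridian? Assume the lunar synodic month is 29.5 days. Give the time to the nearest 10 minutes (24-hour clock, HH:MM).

04:20

The Moon has covered 20/29.5 of its cycle, so θ ≈ 360° × 20/29.5 = 244.1°.
Delay after the Sun = 244.1° / (15°/h) ≈ 16.27 h.
12:00 + 16.271 h ≈ 04:16 → 04:20 to the nearest ten minutes.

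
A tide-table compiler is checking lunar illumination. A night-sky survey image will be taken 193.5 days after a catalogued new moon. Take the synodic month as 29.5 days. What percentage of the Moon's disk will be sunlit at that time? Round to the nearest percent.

97%

193.5 d spans 6 complete synodic months (6 × 29.5 = 177.00 d) plus 16.50 d.
The Moon has covered 16.50/29.5 of its cycle, so θ ≈ 360° × 16.50/29.5 = 201.4°.
Illuminated fraction = (1 − cos 201.4°)/2 = (1 − (-0.931))/2 ≈ 0.966, so 97%.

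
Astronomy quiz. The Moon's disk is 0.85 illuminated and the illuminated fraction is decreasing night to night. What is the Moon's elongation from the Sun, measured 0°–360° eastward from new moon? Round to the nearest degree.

From f = (1 − cos θ)/2: cos θ = 1 − 2×0.85 = -0.700; arccos → 134.4°.
Since the Moon is past full (waning), take the reflex angle: θ = 360° − 134.4° = 225.6°.

226°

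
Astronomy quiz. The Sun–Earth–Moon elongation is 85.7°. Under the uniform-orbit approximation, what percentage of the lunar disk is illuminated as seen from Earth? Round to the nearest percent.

cos 85.7° = 0.075, so f = (1 − 0.075)/2 = 0.463, i.e. 46%.

46%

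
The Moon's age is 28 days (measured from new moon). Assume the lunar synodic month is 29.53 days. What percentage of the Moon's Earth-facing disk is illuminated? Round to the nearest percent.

Phase angle: θ = 360°·(28 d)/(29.53 d) = 341.3°.
Illuminated fraction = (1 − cos 341.3°)/2 = (1 − 0.947)/2 ≈ 0.026, so 3%.

3%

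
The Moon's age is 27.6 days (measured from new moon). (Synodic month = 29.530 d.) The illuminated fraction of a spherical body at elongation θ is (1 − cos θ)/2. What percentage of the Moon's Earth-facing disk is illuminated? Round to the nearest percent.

The Moon has covered 27.6/29.530 of its cycle, so θ ≈ 360° × 27.6/29.530 = 336.5°.
With cos θ = 0.917, the lit fraction is (1 − 0.917)/2 ≈ 0.042, so 4%.

4%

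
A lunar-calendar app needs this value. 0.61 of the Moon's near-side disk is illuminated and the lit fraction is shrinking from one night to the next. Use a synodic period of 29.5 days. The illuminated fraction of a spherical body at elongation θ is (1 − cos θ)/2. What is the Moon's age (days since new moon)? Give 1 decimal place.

From f = (1 − cos θ)/2: cos θ = 1 − 2×0.61 = -0.220; arccos → 102.7°.
A waning Moon lies in 180°–360°, so θ = 360° − 102.7° = 257.3°.
That fraction of the synodic month is 257.3/360 × 29.5 d ≈ 21.08 d.

21.1 days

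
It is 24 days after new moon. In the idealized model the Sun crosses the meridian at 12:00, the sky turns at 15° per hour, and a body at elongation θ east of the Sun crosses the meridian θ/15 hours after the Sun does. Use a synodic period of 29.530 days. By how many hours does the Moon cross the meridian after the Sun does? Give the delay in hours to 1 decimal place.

Elongation θ = 360° × 24/29.530 ≈ 292.6°.
Delay after the Sun = 292.6° / (15°/h) ≈ 19.51 h.
So the Moon crosses the meridian 19.51 h after the Sun.

19.5 h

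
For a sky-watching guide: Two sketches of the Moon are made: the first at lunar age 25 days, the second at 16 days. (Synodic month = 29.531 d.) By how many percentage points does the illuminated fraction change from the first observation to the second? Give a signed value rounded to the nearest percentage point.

+77 pp

First observation: θ = 360°·25/29.531 = 304.8°, so f = 0.215.
Second observation: θ = 195.0°, f = 0.983.
Δf = 0.983 − 0.215 = +0.768, i.e. +77 pp.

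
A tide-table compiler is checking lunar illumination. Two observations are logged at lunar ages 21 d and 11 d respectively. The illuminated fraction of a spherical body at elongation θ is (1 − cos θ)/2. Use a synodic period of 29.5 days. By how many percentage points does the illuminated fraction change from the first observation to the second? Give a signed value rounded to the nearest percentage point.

+23 pp

First observation: θ = 360°·21/29.5 = 256.3°, so f = 0.619.
Second observation: θ = 134.2°, f = 0.849.
Δf = 0.849 − 0.619 = +0.230, i.e. +23 pp.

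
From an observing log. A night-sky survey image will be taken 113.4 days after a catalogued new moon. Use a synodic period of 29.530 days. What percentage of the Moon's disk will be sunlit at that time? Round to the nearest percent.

23%

113.4/29.530 = 3.840 lunations, so 3 complete cycles and 24.81 d into the next.
Phase angle: θ = 360°·(24.81 d)/(29.530 d) = 302.5°.
Illuminated fraction = (1 − cos 302.5°)/2 = (1 − 0.537)/2 ≈ 0.232, so 23%.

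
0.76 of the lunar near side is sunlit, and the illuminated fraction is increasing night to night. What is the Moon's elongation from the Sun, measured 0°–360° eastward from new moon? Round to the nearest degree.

121°

From f = (1 − cos θ)/2: cos θ = 1 − 2×0.76 = -0.520; arccos → 121.3°.
Before full moon the principal value applies: θ = 121.3°.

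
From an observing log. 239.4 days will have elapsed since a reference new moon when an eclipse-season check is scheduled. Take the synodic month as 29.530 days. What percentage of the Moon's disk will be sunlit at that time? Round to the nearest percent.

11%

239.4 d spans 8 complete synodic months (8 × 29.530 = 236.24 d) plus 3.16 d.
Phase angle: θ = 360°·(3.16 d)/(29.530 d) = 38.5°.
Illuminated fraction = (1 − cos 38.5°)/2 = (1 − 0.782)/2 ≈ 0.109, so 11%.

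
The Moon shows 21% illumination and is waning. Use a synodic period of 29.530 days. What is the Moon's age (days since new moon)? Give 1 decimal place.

From f = (1 − cos θ)/2: cos θ = 1 − 2×0.21 = 0.580; arccos → 54.5°.
Waning ⇒ past full, so θ = 360° − 54.5° = 305.5°.
Age = 29.530 × 305.5°/360° ≈ 25.06 days.

25.1 days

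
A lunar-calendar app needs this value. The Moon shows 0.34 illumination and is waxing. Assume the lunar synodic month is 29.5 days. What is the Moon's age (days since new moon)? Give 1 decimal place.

cos θ = 1 − 2f = 0.320, giving a principal value of 71.3°.
The Moon is waxing (0°–180°), so θ = 71.3° directly.
At 360°/29.5 d per day, 71.3° corresponds to 5.85 days.

5.8 days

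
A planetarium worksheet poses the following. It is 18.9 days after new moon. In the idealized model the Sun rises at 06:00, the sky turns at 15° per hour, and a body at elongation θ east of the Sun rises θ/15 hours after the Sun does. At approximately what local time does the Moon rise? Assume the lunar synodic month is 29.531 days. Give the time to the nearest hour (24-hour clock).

21:00

Elongation θ = 360° × 18.9/29.531 ≈ 230.4°.
Delay after the Sun = 230.4° / (15°/h) ≈ 15.36 h.
06:00 + 15.36 h ≈ 21:22 → 21:00 to the nearest hour.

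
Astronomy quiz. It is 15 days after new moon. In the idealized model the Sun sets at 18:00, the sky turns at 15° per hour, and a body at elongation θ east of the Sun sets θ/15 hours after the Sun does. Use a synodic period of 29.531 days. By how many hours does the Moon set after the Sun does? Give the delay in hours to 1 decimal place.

12.2 h

Elongation θ = 360° × 15/29.531 ≈ 182.9°.
Delay after the Sun = 182.9° / (15°/h) ≈ 12.19 h.
So the Moon sets 12.19 h after the Sun.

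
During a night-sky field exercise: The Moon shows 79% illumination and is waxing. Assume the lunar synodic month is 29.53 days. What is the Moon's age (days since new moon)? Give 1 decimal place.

Invert f = (1 − cos θ)/2 to get cos θ = 1 − 2(0.79) = -0.580, hence θ₀ = arccos -0.580 = 125.5°.
Before full moon the principal value applies: θ = 125.5°.
That fraction of the synodic month is 125.5/360 × 29.53 d ≈ 10.29 d.

10.3 days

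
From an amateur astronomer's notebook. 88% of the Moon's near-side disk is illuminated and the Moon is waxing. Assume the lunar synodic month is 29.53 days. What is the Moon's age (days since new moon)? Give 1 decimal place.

11.4 days

From f = (1 − cos θ)/2: cos θ = 1 − 2×0.88 = -0.760; arccos → 139.5°.
Before full moon the principal value applies: θ = 139.5°.
At 360°/29.53 d per day, 139.5° corresponds to 11.44 days.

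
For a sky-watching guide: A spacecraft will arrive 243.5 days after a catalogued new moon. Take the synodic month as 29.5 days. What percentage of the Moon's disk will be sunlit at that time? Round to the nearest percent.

Reduce mod P: 243.5 − 8×29.5 = 7.50 d into the current lunation.
The Moon has covered 7.50/29.5 of its cycle, so θ ≈ 360° × 7.50/29.5 = 91.5°.
Illuminated fraction = (1 − cos 91.5°)/2 = (1 − (-0.027))/2 ≈ 0.513, so 51%.

51%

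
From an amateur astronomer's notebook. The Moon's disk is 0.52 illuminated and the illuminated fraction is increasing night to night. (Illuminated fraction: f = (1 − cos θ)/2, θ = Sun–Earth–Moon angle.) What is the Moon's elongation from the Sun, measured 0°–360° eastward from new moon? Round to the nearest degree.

cos θ = 1 − 2f = -0.040, giving a principal value of 92.3°.
Waxing ⇒ before full, so θ = 92.3°.

92°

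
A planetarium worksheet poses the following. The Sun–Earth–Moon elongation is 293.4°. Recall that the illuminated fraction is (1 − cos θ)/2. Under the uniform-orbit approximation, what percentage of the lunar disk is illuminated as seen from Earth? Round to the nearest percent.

Half-versine of 293.4°: (1 − 0.397)/2 = 0.301, i.e. 30%.

30%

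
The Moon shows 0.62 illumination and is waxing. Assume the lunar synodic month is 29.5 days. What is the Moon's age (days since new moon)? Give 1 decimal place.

8.5 days

Invert f = (1 − cos θ)/2 to get cos θ = 1 − 2(0.62) = -0.240, hence θ₀ = arccos -0.240 = 103.9°.
Waxing ⇒ before full, so θ = 103.9°.
At 360°/29.5 d per day, 103.9° corresponds to 8.51 days.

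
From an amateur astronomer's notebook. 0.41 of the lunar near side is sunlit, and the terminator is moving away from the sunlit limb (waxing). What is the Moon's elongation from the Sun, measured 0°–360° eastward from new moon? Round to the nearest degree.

From f = (1 − cos θ)/2: cos θ = 1 − 2×0.41 = 0.180; arccos → 79.6°.
Before full moon the principal value applies: θ = 79.6°.

80°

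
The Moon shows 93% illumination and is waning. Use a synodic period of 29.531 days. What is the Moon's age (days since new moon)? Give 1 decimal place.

17.3 days

From f = (1 − cos θ)/2: cos θ = 1 − 2×0.93 = -0.860; arccos → 149.3°.
Waning ⇒ past full, so θ = 360° − 149.3° = 210.7°.
That fraction of the synodic month is 210.7/360 × 29.531 d ≈ 17.28 d.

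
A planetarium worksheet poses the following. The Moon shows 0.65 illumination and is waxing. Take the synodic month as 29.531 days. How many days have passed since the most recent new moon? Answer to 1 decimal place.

8.8 days

Invert f = (1 − cos θ)/2 to get cos θ = 1 − 2(0.65) = -0.300, hence θ₀ = arccos -0.300 = 107.5°.
Waxing ⇒ before full, so θ = 107.5°.
At 360°/29.531 d per day, 107.5° corresponds to 8.81 days.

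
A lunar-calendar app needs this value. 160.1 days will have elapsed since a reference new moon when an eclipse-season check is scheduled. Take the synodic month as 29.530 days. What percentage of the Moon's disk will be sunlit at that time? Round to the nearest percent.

160.1/29.530 = 5.422 lunations, so 5 complete cycles and 12.45 d into the next.
Phase angle: θ = 360°·(12.45 d)/(29.530 d) = 151.8°.
Illuminated fraction = (1 − cos 151.8°)/2 = (1 − (-0.881))/2 ≈ 0.941, so 94%.

94%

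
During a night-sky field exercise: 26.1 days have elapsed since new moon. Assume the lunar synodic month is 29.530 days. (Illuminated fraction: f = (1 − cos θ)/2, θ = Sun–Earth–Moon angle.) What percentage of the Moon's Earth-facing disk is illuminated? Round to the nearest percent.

13%

The Moon has covered 26.1/29.530 of its cycle, so θ ≈ 360° × 26.1/29.530 = 318.2°.
cos 318.2° = 0.745, so f = (1 − 0.745)/2 = 0.127, so 13%.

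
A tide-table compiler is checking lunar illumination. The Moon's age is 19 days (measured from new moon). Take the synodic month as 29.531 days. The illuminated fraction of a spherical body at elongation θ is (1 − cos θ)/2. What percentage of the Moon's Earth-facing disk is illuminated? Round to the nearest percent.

81%

Phase angle: θ = 360°·(19 d)/(29.531 d) = 231.6°.
Illuminated fraction = (1 − cos 231.6°)/2 = (1 − (-0.621))/2 ≈ 0.810, so 81%.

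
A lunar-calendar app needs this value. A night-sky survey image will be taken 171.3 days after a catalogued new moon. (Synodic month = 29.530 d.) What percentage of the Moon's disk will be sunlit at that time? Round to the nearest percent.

34%

171.3/29.530 = 5.801 lunations, so 5 complete cycles and 23.65 d into the next.
Phase angle: θ = 360°·(23.65 d)/(29.530 d) = 288.3°.
With cos θ = 0.314, the lit fraction is (1 − 0.314)/2 ≈ 0.343, so 34%.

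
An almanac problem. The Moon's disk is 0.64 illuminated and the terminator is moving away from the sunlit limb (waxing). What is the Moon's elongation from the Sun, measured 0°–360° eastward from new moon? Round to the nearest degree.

106°

Invert f = (1 − cos θ)/2 to get cos θ = 1 − 2(0.64) = -0.280, hence θ₀ = arccos -0.280 = 106.3°.
The Moon is waxing (0°–180°), so θ = 106.3° directly.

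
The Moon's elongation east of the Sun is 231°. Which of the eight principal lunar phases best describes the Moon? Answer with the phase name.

The waning gibbous sector spans roughly 202°–248°; 231° falls inside it.

waning gibbous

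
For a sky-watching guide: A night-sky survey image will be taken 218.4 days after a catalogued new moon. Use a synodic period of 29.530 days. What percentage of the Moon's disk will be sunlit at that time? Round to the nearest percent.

90%

218.4 d spans 7 complete synodic months (7 × 29.530 = 206.71 d) plus 11.69 d.
Phase angle: θ = 360°·(11.69 d)/(29.530 d) = 142.5°.
Illuminated fraction = (1 − cos 142.5°)/2 = (1 − (-0.793))/2 ≈ 0.897, so 90%.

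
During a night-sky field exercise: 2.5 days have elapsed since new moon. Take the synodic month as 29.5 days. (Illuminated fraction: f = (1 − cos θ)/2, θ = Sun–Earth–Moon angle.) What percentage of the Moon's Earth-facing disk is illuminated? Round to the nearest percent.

7%

Phase angle: θ = 360°·(2.5 d)/(29.5 d) = 30.5°.
With cos θ = 0.862, the lit fraction is (1 − 0.862)/2 ≈ 0.069, so 7%.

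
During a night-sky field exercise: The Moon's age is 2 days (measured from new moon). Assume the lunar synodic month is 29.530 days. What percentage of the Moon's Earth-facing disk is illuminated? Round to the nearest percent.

Elongation θ = 360° × 2/29.530 ≈ 24.4°.
Illuminated fraction = (1 − cos 24.4°)/2 = (1 − 0.911)/2 ≈ 0.045, so 4%.

4%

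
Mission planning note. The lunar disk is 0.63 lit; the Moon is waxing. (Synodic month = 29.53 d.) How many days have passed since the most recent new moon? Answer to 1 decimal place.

cos θ = 1 − 2f = -0.260, giving a principal value of 105.1°.
Before full moon the principal value applies: θ = 105.1°.
That fraction of the synodic month is 105.1/360 × 29.53 d ≈ 8.62 d.

8.6 days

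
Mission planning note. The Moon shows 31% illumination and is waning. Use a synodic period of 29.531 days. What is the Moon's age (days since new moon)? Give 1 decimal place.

Invert f = (1 − cos θ)/2 to get cos θ = 1 − 2(0.31) = 0.380, hence θ₀ = arccos 0.380 = 67.7°.
Since the Moon is past full (waning), take the reflex angle: θ = 360° − 67.7° = 292.3°.
At 360°/29.531 d per day, 292.3° corresponds to 23.98 days.

24.0 days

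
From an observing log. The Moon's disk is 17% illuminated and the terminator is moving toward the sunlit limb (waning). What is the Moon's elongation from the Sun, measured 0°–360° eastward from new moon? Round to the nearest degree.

cos θ = 1 − 2f = 0.660, giving a principal value of 48.7°.
Waning ⇒ past full, so θ = 360° − 48.7° = 311.3°.

311°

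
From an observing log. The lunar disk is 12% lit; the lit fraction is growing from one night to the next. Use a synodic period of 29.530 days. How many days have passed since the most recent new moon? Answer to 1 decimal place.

3.3 days

Invert f = (1 − cos θ)/2 to get cos θ = 1 − 2(0.12) = 0.760, hence θ₀ = arccos 0.760 = 40.5°.
Waxing ⇒ before full, so θ = 40.5°.
That fraction of the synodic month is 40.5/360 × 29.530 d ≈ 3.33 d.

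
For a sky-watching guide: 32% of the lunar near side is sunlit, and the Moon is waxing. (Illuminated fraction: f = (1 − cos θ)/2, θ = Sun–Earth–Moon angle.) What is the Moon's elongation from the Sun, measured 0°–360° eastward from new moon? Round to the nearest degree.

69°

Invert f = (1 − cos θ)/2 to get cos θ = 1 − 2(0.32) = 0.360, hence θ₀ = arccos 0.360 = 68.9°.
Before full moon the principal value applies: θ = 68.9°.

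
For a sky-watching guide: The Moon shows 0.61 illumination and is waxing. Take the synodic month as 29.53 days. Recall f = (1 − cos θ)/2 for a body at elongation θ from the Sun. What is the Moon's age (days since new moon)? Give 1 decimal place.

8.4 days

Invert f = (1 − cos θ)/2 to get cos θ = 1 − 2(0.61) = -0.220, hence θ₀ = arccos -0.220 = 102.7°.
Waxing ⇒ before full, so θ = 102.7°.
That fraction of the synodic month is 102.7/360 × 29.53 d ≈ 8.42 d.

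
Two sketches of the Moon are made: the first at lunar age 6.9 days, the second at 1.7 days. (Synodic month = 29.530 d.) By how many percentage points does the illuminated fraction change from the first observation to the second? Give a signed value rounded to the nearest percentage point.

First observation: θ = 360°·6.9/29.530 = 84.1°, so f = 0.449.
Second observation: θ = 20.7°, f = 0.032.
Δf = 0.032 − 0.449 = -0.416, i.e. -42 pp.

-42 pp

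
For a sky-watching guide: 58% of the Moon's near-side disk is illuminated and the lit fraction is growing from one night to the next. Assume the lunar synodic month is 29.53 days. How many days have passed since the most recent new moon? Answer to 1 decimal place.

cos θ = 1 − 2f = -0.160, giving a principal value of 99.2°.
Before full moon the principal value applies: θ = 99.2°.
Age = 29.53 × 99.2°/360° ≈ 8.14 days.

8.1 days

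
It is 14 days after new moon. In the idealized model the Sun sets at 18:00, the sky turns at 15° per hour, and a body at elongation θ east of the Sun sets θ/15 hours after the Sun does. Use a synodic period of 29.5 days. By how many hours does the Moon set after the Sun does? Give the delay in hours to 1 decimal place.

11.4 h

Phase angle: θ = 360°·(14 d)/(29.5 d) = 170.8°.
Delay after the Sun = 170.8° / (15°/h) ≈ 11.39 h.
So the Moon sets 11.39 h after the Sun.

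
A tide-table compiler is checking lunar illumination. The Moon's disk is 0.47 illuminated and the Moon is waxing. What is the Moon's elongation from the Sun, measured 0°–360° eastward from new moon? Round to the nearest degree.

87°

From f = (1 − cos θ)/2: cos θ = 1 − 2×0.47 = 0.060; arccos → 86.6°.
Before full moon the principal value applies: θ = 86.6°.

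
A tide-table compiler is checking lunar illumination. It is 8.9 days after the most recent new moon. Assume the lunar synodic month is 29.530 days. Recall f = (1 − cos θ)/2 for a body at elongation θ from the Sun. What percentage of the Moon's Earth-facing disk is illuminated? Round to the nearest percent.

Elongation θ = 360° × 8.9/29.530 ≈ 108.5°.
cos 108.5° = (-0.317), so f = (1 − (-0.317))/2 = 0.659, so 66%.

66%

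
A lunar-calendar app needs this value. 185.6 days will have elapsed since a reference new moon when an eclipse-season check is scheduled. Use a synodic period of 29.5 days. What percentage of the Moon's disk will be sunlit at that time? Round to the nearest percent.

63%

185.6 d spans 6 complete synodic months (6 × 29.5 = 177.00 d) plus 8.60 d.
Phase angle: θ = 360°·(8.60 d)/(29.5 d) = 104.9°.
With cos θ = (-0.258), the lit fraction is (1 − (-0.258))/2 ≈ 0.629, so 63%.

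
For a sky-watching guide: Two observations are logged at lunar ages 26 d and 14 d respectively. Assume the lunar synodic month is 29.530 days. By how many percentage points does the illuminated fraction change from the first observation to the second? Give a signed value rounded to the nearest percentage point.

+86 percentage points

First observation: θ = 360°·26/29.530 = 317.0°, so f = 0.135.
Second observation: θ = 170.7°, f = 0.993.
Δf = 0.993 − 0.135 = +0.859, i.e. +86 pp.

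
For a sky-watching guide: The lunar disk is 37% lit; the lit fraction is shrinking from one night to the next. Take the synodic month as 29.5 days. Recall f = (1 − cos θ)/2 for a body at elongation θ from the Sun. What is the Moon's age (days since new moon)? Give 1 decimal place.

Invert f = (1 − cos θ)/2 to get cos θ = 1 − 2(0.37) = 0.260, hence θ₀ = arccos 0.260 = 74.9°.
A waning Moon lies in 180°–360°, so θ = 360° − 74.9° = 285.1°.
That fraction of the synodic month is 285.1/360 × 29.5 d ≈ 23.36 d.

23.4 days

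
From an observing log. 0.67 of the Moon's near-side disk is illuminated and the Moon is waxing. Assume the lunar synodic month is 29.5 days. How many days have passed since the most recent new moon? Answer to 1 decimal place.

9.0 days

From f = (1 − cos θ)/2: cos θ = 1 − 2×0.67 = -0.340; arccos → 109.9°.
The Moon is waxing (0°–180°), so θ = 109.9° directly.
That fraction of the synodic month is 109.9/360 × 29.5 d ≈ 9.00 d.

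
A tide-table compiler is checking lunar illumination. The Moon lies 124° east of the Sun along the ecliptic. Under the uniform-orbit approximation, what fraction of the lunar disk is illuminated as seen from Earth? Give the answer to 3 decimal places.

0.780

Half-versine of 124°: (1 − (-0.559))/2 = 0.780.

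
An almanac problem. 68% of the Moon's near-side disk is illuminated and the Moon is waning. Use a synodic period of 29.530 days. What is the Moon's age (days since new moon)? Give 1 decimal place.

Invert f = (1 − cos θ)/2 to get cos θ = 1 − 2(0.68) = -0.360, hence θ₀ = arccos -0.360 = 111.1°.
Since the Moon is past full (waning), take the reflex angle: θ = 360° − 111.1° = 248.9°.
Age = 29.530 × 248.9°/360° ≈ 20.42 days.

20.4 days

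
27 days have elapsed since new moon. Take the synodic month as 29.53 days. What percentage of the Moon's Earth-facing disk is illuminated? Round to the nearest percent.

Phase angle: θ = 360°·(27 d)/(29.53 d) = 329.2°.
Illuminated fraction = (1 − cos 329.2°)/2 = (1 − 0.859)/2 ≈ 0.071, so 7%.

7%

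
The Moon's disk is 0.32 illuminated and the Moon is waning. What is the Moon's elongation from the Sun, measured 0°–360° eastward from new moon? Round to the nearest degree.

Invert f = (1 − cos θ)/2 to get cos θ = 1 − 2(0.32) = 0.360, hence θ₀ = arccos 0.360 = 68.9°.
Waning ⇒ past full, so θ = 360° − 68.9° = 291.1°.

291°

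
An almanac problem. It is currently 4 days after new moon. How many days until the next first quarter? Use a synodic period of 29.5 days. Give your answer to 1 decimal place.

3.4 days

First quarter is 0.25 of the way through the cycle: age 0.25 × 29.5 = 7.375 d.
That is 7.375 − 4 = 3.375 days ahead.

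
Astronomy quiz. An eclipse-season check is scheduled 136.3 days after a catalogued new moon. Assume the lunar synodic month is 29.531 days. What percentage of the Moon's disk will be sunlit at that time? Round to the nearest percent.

87%

Reduce mod P: 136.3 − 4×29.531 = 18.18 d into the current lunation.
The Moon has covered 18.18/29.531 of its cycle, so θ ≈ 360° × 18.18/29.531 = 221.6°.
cos 221.6° = (-0.748), so f = (1 − (-0.748))/2 = 0.874, so 87%.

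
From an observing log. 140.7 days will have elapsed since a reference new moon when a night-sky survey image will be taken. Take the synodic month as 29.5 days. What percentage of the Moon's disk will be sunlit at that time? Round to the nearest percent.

Reduce mod P: 140.7 − 4×29.5 = 22.70 d into the current lunation.
Phase angle: θ = 360°·(22.70 d)/(29.5 d) = 277.0°.
Illuminated fraction = (1 − cos 277.0°)/2 = (1 − 0.122)/2 ≈ 0.439, so 44%.

44%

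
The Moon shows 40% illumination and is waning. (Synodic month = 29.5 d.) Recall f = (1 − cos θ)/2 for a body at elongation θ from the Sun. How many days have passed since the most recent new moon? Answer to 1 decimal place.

cos θ = 1 − 2f = 0.200, giving a principal value of 78.5°.
A waning Moon lies in 180°–360°, so θ = 360° − 78.5° = 281.5°.
That fraction of the synodic month is 281.5/360 × 29.5 d ≈ 23.07 d.

23.1 days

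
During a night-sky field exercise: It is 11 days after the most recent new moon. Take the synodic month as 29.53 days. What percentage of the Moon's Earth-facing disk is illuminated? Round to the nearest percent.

Phase angle: θ = 360°·(11 d)/(29.53 d) = 134.1°.
cos 134.1° = (-0.696), so f = (1 − (-0.696))/2 = 0.848, so 85%.

85%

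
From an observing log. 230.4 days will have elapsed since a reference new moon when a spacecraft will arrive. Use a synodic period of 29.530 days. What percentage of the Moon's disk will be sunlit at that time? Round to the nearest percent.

34%

230.4 d spans 7 complete synodic months (7 × 29.530 = 206.71 d) plus 23.69 d.
The Moon has covered 23.69/29.530 of its cycle, so θ ≈ 360° × 23.69/29.530 = 288.8°.
Illuminated fraction = (1 − cos 288.8°)/2 = (1 − 0.322)/2 ≈ 0.339, so 34%.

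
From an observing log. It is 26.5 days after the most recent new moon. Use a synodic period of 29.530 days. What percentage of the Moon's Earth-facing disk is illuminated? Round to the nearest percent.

10%

Phase angle: θ = 360°·(26.5 d)/(29.530 d) = 323.1°.
Illuminated fraction = (1 − cos 323.1°)/2 = (1 − 0.799)/2 ≈ 0.100, so 10%.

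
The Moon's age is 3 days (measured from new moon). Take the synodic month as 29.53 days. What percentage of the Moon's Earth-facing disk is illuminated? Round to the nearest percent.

Elongation θ = 360° × 3/29.53 ≈ 36.6°.
With cos θ = 0.803, the lit fraction is (1 − 0.803)/2 ≈ 0.098, so 10%.

10%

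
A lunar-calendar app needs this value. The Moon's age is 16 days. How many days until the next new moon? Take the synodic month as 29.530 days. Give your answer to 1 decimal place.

One full lunation from the last new moon is 29.530 d; remaining = 29.530 − 16 = 13.530 d.

13.5 days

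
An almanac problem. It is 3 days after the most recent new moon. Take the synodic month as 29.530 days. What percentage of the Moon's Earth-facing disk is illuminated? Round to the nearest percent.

10%

The Moon has covered 3/29.530 of its cycle, so θ ≈ 360° × 3/29.530 = 36.6°.
Illuminated fraction = (1 − cos 36.6°)/2 = (1 − 0.803)/2 ≈ 0.098, so 10%.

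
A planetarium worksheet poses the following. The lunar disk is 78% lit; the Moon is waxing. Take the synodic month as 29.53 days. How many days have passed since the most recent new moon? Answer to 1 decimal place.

10.2 days

cos θ = 1 − 2f = -0.560, giving a principal value of 124.1°.
Waxing ⇒ before full, so θ = 124.1°.
That fraction of the synodic month is 124.1/360 × 29.53 d ≈ 10.18 d.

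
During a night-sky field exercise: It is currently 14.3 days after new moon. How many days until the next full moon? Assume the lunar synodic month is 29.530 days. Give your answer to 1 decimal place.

Full moon occurs at elongation 180°, i.e. at age 29.530 × 180/360 = 14.765 d.
So 0.465 days remain (14.765 − 14.3).

0.5 days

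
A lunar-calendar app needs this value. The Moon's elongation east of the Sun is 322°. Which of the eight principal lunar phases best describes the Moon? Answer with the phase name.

The waning crescent sector spans roughly 292°–338°; 322° falls inside it.

waning crescent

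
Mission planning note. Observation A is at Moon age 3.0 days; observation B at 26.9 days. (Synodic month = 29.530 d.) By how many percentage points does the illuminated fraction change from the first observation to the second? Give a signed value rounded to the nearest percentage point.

First observation: θ = 360°·3.0/29.530 = 36.6°, so f = 0.098.
Second observation: θ = 327.9°, f = 0.076.
Δf = 0.076 − 0.098 = -0.022, i.e. -2 pp.

-2 pp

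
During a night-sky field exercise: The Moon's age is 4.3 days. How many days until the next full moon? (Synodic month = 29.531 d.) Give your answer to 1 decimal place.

10.5 days

Full moon occurs at elongation 180°, i.e. at age 29.531 × 180/360 = 14.765 d.
That is 14.765 − 4.3 = 10.465 days ahead.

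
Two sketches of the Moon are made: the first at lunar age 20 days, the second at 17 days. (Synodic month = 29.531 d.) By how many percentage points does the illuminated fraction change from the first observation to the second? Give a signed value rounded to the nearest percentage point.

+22 percentage points

First observation: θ = 360°·20/29.531 = 243.8°, so f = 0.721.
Second observation: θ = 207.2°, f = 0.945.
Δf = 0.945 − 0.721 = +0.224, i.e. +22 pp.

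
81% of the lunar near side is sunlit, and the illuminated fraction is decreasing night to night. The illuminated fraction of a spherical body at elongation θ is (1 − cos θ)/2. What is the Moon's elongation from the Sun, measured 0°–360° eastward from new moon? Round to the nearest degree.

232°

cos θ = 1 − 2f = -0.620, giving a principal value of 128.3°.
Waning ⇒ past full, so θ = 360° − 128.3° = 231.7°.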